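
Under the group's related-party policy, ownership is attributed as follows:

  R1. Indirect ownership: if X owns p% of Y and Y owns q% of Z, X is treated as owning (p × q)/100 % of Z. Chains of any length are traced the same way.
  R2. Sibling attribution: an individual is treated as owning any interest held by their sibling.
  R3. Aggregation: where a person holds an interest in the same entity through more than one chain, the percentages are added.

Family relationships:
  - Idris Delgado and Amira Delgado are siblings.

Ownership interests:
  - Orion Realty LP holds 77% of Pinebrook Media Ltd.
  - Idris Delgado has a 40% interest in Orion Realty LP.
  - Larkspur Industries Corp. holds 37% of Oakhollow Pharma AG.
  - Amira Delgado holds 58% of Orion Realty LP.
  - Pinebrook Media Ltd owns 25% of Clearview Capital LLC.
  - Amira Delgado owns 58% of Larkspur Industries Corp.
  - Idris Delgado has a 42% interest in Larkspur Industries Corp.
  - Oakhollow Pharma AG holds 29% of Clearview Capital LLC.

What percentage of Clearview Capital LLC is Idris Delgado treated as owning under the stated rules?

29.595%

By sibling attribution (R2), Idris Delgado is treated as also owning Amira Delgado's interest in Orion Realty LP, giving 40% + 58% = 98%.
By sibling attribution (R2), Idris Delgado is treated as also owning Amira Delgado's interest in Larkspur Industries Corp, giving 42% + 58% = 100%.
Chain via Orion Realty LP → Pinebrook Media Ltd (R1): 98% × 77% × 25% = 18.865% of Clearview Capital LLC.
Chain via Larkspur Industries Corp. → Oakhollow Pharma AG (R1): 100% × 37% × 29% = 10.73% of Clearview Capital LLC.
Aggregating (R3): 18.865% + 10.73% = 29.595%.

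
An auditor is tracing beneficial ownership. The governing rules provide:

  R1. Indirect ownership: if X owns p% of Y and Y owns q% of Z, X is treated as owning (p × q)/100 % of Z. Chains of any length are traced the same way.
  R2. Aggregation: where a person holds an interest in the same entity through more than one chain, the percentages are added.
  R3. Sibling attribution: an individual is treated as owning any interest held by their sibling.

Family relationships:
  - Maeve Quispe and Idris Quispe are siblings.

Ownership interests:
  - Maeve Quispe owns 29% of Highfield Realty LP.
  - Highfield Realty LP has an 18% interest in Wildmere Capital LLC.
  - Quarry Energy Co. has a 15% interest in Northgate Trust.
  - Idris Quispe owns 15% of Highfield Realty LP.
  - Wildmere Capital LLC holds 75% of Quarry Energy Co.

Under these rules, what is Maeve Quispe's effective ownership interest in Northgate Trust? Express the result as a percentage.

By sibling attribution (R3), Maeve Quispe is treated as also owning Idris Quispe's interest in Highfield Realty LP, giving 29% + 15% = 44%.
Chain via Highfield Realty LP → Wildmere Capital LLC → Quarry Energy Co. (R1): 44% × 18% × 75% × 15% = 0.891% of Northgate Trust.

0.891%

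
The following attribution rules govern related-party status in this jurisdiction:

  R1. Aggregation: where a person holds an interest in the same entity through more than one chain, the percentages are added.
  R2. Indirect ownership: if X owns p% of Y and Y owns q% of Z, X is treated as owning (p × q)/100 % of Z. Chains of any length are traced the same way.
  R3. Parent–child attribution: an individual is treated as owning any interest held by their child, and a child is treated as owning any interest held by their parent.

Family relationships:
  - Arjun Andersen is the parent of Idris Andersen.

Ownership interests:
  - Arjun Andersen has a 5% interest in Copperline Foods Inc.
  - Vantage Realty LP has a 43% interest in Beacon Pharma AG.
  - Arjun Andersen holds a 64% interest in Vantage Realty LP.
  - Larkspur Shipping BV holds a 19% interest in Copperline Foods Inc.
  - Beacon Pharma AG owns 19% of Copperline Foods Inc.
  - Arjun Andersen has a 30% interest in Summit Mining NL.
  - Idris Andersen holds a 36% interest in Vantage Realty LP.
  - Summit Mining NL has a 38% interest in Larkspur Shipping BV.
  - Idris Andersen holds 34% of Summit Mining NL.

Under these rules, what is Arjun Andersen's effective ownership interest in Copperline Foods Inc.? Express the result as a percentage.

17.7908%

By parent–child attribution (R3), Arjun Andersen is treated as also owning Idris Andersen's interest in Summit Mining NL, giving 30% + 34% = 64%.
By parent–child attribution (R3), Arjun Andersen is treated as also owning Idris Andersen's interest in Vantage Realty LP, giving 64% + 36% = 100%.
Chain via Summit Mining NL → Larkspur Shipping BV (R2): 64% × 38% × 19% = 4.6208% of Copperline Foods Inc.
Chain via Vantage Realty LP → Beacon Pharma AG (R2): 100% × 43% × 19% = 8.17% of Copperline Foods Inc.
Direct interest in Copperline Foods Inc: 5%.
Aggregating (R1): 4.6208% + 8.17% + 5% = 17.7908%.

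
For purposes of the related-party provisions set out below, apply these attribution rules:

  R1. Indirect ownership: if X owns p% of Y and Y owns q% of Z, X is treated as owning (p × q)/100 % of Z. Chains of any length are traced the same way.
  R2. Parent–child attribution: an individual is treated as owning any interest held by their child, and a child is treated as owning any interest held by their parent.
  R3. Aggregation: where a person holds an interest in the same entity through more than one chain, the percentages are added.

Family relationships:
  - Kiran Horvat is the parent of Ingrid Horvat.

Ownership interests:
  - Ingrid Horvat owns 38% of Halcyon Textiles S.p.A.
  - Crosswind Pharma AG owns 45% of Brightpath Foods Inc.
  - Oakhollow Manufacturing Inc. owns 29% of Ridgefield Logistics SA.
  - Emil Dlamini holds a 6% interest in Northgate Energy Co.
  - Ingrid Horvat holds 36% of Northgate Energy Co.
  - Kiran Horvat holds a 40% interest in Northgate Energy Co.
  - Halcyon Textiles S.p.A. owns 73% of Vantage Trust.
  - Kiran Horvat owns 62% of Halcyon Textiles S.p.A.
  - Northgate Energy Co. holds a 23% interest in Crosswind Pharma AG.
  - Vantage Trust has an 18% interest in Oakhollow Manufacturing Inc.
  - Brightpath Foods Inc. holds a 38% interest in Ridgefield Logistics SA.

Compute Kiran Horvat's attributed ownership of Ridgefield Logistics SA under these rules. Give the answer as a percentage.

By parent–child attribution (R2), Kiran Horvat is treated as also owning Ingrid Horvat's interest in Halcyon Textiles S.p.A, giving 62% + 38% = 100%.
By parent–child attribution (R2), Kiran Horvat is treated as also owning Ingrid Horvat's interest in Northgate Energy Co, giving 40% + 36% = 76%.
Chain via Halcyon Textiles S.p.A. → Vantage Trust → Oakhollow Manufacturing Inc. (R1): 100% × 73% × 18% × 29% = 3.8106% of Ridgefield Logistics SA.
Chain via Northgate Energy Co. → Crosswind Pharma AG → Brightpath Foods Inc. (R1): 76% × 23% × 45% × 38% = 2.98908% of Ridgefield Logistics SA.
Aggregating (R3): 3.8106% + 2.98908% = 6.79968%.

6.79968%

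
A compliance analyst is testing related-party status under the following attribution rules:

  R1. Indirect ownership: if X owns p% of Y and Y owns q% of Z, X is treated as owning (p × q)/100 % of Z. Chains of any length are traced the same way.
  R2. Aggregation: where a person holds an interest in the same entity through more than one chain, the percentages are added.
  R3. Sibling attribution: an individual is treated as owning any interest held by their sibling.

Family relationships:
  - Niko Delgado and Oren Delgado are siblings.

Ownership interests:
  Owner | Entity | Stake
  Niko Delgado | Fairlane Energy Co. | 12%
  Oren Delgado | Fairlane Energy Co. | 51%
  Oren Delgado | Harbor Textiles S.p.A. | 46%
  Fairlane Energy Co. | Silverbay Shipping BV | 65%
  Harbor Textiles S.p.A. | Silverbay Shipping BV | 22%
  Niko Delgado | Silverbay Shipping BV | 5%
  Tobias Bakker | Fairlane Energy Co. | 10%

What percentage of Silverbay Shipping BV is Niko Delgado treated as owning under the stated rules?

By sibling attribution (R3), Niko Delgado is treated as also owning Oren Delgado's interest in Fairlane Energy Co, giving 12% + 51% = 63%.
By sibling attribution (R3), Niko Delgado is treated as owning Oren Delgado's 46% interest in Harbor Textiles S.p.A.
Chain via Fairlane Energy Co. (R1): 63% × 65% = 40.95% of Silverbay Shipping BV.
Direct interest in Silverbay Shipping BV: 5%.
Chain via Harbor Textiles S.p.A. (R1): 46% × 22% = 10.12% of Silverbay Shipping BV.
Aggregating (R2): 40.95% + 5% + 10.12% = 56.07%.

56.07%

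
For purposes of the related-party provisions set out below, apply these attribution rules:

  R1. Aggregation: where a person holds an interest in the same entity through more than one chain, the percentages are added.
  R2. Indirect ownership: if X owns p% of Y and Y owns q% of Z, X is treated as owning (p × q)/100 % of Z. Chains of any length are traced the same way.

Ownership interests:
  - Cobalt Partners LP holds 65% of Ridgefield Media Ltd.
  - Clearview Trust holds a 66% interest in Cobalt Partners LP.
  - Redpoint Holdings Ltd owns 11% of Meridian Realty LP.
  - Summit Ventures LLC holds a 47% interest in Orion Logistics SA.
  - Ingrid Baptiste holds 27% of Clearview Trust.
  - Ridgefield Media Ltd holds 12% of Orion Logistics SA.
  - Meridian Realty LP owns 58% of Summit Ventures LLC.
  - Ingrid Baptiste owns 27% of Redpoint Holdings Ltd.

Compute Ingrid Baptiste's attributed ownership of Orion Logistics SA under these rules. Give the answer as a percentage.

2.199582%

Chain via Redpoint Holdings Ltd → Meridian Realty LP → Summit Ventures LLC (R2): 27% × 11% × 58% × 47% = 0.809622% of Orion Logistics SA.
Chain via Clearview Trust → Cobalt Partners LP → Ridgefield Media Ltd (R2): 27% × 66% × 65% × 12% = 1.38996% of Orion Logistics SA.
Aggregating (R1): 0.809622% + 1.38996% = 2.199582%.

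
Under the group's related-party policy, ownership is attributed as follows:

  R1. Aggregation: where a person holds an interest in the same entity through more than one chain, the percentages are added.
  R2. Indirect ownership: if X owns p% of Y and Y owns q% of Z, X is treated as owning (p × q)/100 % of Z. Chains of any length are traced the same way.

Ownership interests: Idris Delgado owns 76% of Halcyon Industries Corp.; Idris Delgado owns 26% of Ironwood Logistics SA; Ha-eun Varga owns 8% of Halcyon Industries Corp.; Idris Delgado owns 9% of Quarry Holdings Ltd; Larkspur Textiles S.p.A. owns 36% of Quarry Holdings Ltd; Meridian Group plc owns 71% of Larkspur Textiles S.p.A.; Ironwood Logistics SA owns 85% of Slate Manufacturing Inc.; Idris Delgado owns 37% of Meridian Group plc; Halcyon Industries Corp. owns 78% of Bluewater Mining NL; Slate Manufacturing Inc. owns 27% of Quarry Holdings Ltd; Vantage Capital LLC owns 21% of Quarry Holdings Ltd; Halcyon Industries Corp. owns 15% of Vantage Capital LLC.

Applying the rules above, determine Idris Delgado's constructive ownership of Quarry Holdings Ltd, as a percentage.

26.8182%

Chain via Ironwood Logistics SA → Slate Manufacturing Inc. (R2): 26% × 85% × 27% = 5.967% of Quarry Holdings Ltd.
Chain via Halcyon Industries Corp. → Vantage Capital LLC (R2): 76% × 15% × 21% = 2.394% of Quarry Holdings Ltd.
Chain via Meridian Group plc → Larkspur Textiles S.p.A. (R2): 37% × 71% × 36% = 9.4572% of Quarry Holdings Ltd.
Direct interest in Quarry Holdings Ltd: 9%.
Aggregating (R1): 5.967% + 2.394% + 9.4572% + 9% = 26.8182%.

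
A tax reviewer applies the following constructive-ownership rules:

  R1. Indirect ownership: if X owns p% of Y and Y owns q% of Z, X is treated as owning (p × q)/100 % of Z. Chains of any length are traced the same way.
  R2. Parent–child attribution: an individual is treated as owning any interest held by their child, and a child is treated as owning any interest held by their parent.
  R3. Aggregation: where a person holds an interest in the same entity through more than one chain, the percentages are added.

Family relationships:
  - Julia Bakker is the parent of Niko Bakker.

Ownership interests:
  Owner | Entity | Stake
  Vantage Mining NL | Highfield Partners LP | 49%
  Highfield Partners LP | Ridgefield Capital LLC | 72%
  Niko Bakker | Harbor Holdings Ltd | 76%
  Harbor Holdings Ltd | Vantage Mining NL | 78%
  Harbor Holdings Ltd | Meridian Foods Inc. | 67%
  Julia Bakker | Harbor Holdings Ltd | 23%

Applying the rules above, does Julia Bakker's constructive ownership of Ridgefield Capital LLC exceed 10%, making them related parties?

Yes

By parent–child attribution (R2), Julia Bakker is treated as also owning Niko Bakker's interest in Harbor Holdings Ltd, giving 23% + 76% = 99%.
Chain via Harbor Holdings Ltd → Vantage Mining NL → Highfield Partners LP (R1): 99% × 78% × 49% × 72% = 27.243216% of Ridgefield Capital LLC.
27.243216% exceeds the 10% threshold, so Julia is a related party to Ridgefield Capital LLC.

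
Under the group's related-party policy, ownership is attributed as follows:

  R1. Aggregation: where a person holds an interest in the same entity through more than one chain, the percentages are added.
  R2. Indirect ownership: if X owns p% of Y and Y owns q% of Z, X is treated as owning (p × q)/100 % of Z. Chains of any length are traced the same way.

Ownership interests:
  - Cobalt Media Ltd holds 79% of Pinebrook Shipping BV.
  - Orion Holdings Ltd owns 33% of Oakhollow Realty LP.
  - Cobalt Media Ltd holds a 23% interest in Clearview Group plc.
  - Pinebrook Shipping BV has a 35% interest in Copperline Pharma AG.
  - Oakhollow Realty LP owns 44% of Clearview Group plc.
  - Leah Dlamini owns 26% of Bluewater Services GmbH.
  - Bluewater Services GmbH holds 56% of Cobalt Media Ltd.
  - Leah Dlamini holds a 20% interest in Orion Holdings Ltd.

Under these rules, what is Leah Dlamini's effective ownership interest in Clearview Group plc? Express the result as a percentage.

Chain via Bluewater Services GmbH → Cobalt Media Ltd (R2): 26% × 56% × 23% = 3.3488% of Clearview Group plc.
Chain via Orion Holdings Ltd → Oakhollow Realty LP (R2): 20% × 33% × 44% = 2.904% of Clearview Group plc.
Aggregating (R1): 3.3488% + 2.904% = 6.2528%.

6.2528%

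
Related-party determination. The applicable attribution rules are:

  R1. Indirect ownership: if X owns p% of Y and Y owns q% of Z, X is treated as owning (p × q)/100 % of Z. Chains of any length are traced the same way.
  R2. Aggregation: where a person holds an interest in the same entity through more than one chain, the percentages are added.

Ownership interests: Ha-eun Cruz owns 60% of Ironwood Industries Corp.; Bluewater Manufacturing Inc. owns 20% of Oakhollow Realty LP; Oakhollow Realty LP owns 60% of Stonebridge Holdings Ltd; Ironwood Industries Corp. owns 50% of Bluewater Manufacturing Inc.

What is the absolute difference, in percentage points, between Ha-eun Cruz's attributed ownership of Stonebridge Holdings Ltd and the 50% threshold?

46.4

Chain via Ironwood Industries Corp. → Bluewater Manufacturing Inc. → Oakhollow Realty LP (R1): 60% × 50% × 20% × 60% = 3.6% of Stonebridge Holdings Ltd.
3.6% falls short of the 50% threshold by 46.4 percentage points.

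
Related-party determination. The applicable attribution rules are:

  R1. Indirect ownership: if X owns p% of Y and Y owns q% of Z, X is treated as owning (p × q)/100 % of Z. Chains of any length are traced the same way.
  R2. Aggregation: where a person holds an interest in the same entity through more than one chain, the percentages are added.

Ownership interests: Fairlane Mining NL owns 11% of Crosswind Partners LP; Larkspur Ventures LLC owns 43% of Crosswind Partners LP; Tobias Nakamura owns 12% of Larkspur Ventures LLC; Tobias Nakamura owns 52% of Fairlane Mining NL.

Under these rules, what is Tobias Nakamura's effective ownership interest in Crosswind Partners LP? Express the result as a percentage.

Chain via Fairlane Mining NL (R1): 52% × 11% = 5.72% of Crosswind Partners LP.
Chain via Larkspur Ventures LLC (R1): 12% × 43% = 5.16% of Crosswind Partners LP.
Aggregating (R2): 5.72% + 5.16% = 10.88%.

10.88%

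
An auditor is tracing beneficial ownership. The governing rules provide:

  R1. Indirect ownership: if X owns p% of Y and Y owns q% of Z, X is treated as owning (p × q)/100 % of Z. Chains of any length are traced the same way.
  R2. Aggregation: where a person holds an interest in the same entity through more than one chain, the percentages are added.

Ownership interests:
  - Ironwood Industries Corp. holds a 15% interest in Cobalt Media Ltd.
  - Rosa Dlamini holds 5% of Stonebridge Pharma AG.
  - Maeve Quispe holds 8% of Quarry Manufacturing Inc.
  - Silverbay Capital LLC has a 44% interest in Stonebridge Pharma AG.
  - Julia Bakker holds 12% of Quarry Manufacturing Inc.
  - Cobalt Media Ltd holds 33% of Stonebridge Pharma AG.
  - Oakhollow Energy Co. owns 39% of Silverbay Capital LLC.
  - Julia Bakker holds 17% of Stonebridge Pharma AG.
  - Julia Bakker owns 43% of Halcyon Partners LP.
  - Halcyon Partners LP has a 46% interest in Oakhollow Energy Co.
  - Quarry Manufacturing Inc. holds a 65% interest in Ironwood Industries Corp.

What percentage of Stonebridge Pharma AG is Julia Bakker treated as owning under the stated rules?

20.780348%

Chain via Halcyon Partners LP → Oakhollow Energy Co. → Silverbay Capital LLC (R1): 43% × 46% × 39% × 44% = 3.394248% of Stonebridge Pharma AG.
Chain via Quarry Manufacturing Inc. → Ironwood Industries Corp. → Cobalt Media Ltd (R1): 12% × 65% × 15% × 33% = 0.3861% of Stonebridge Pharma AG.
Direct interest in Stonebridge Pharma AG: 17%.
Aggregating (R2): 3.394248% + 0.3861% + 17% = 20.780348%.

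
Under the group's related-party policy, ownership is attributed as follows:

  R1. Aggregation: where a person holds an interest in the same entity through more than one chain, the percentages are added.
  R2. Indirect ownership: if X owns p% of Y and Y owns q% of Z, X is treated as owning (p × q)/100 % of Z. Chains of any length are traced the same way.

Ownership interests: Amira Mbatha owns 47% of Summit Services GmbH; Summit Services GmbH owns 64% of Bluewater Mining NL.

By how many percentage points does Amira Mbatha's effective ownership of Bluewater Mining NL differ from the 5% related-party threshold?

25.08

Chain via Summit Services GmbH (R2): 47% × 64% = 30.08% of Bluewater Mining NL.
30.08% exceeds the 5% threshold by 25.08 percentage points.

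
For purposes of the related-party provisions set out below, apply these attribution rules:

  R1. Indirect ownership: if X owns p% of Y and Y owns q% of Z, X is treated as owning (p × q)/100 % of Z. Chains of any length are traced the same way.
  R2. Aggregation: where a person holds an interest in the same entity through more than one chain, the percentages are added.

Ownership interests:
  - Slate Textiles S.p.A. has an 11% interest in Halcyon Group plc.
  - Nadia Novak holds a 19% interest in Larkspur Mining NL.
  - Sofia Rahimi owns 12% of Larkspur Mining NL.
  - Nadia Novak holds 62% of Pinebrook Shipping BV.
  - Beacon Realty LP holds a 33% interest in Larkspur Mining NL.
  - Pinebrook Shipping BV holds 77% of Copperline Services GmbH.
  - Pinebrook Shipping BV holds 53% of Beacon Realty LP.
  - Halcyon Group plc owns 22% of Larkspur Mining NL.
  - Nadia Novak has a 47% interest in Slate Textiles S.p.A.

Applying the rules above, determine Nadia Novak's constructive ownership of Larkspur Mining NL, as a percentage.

30.9812%

Chain via Pinebrook Shipping BV → Beacon Realty LP (R1): 62% × 53% × 33% = 10.8438% of Larkspur Mining NL.
Chain via Slate Textiles S.p.A. → Halcyon Group plc (R1): 47% × 11% × 22% = 1.1374% of Larkspur Mining NL.
Direct interest in Larkspur Mining NL: 19%.
Aggregating (R2): 10.8438% + 1.1374% + 19% = 30.9812%.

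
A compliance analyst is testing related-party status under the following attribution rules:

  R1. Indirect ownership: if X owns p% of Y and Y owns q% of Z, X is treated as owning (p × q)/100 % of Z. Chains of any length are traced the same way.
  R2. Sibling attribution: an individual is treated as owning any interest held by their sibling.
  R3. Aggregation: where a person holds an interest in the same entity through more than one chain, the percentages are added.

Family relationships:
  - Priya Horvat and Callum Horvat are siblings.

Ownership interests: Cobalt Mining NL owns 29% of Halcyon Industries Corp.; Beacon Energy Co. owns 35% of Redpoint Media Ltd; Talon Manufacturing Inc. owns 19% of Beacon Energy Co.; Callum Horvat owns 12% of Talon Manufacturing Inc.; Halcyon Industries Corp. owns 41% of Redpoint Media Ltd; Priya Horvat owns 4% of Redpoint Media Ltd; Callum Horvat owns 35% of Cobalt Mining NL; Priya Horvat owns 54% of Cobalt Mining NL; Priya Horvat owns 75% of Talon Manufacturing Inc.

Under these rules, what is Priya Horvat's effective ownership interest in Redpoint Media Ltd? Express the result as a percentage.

20.3676%

By sibling attribution (R2), Priya Horvat is treated as also owning Callum Horvat's interest in Talon Manufacturing Inc, giving 75% + 12% = 87%.
By sibling attribution (R2), Priya Horvat is treated as also owning Callum Horvat's interest in Cobalt Mining NL, giving 54% + 35% = 89%.
Chain via Talon Manufacturing Inc. → Beacon Energy Co. (R1): 87% × 19% × 35% = 5.7855% of Redpoint Media Ltd.
Chain via Cobalt Mining NL → Halcyon Industries Corp. (R1): 89% × 29% × 41% = 10.5821% of Redpoint Media Ltd.
Direct interest in Redpoint Media Ltd: 4%.
Aggregating (R3): 5.7855% + 10.5821% + 4% = 20.3676%.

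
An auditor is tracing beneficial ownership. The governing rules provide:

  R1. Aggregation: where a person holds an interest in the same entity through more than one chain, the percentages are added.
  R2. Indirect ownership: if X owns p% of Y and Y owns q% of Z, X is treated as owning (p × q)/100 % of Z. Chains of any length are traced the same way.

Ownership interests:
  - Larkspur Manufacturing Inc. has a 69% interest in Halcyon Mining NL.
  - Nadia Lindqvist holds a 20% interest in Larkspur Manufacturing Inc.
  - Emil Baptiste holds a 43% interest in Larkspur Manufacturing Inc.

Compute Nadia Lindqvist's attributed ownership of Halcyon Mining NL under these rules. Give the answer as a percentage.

13.8%

Chain via Larkspur Manufacturing Inc. (R2): 20% × 69% = 13.8% of Halcyon Mining NL.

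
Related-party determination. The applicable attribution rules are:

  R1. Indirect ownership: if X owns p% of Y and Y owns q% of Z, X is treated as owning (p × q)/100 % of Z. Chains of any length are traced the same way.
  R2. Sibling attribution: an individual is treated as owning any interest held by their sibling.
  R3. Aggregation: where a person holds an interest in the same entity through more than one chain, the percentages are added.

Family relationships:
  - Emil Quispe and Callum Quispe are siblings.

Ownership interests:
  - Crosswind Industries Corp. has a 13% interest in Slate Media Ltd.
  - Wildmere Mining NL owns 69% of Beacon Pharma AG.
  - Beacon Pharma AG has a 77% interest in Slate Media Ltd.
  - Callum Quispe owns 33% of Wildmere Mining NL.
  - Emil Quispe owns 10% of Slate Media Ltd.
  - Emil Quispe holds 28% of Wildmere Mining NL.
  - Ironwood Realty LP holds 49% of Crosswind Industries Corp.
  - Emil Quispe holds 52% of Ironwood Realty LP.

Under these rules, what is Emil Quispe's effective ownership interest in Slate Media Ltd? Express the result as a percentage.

45.7217%

By sibling attribution (R2), Emil Quispe is treated as also owning Callum Quispe's interest in Wildmere Mining NL, giving 28% + 33% = 61%.
Chain via Wildmere Mining NL → Beacon Pharma AG (R1): 61% × 69% × 77% = 32.4093% of Slate Media Ltd.
Chain via Ironwood Realty LP → Crosswind Industries Corp. (R1): 52% × 49% × 13% = 3.3124% of Slate Media Ltd.
Direct interest in Slate Media Ltd: 10%.
Aggregating (R3): 32.4093% + 3.3124% + 10% = 45.7217%.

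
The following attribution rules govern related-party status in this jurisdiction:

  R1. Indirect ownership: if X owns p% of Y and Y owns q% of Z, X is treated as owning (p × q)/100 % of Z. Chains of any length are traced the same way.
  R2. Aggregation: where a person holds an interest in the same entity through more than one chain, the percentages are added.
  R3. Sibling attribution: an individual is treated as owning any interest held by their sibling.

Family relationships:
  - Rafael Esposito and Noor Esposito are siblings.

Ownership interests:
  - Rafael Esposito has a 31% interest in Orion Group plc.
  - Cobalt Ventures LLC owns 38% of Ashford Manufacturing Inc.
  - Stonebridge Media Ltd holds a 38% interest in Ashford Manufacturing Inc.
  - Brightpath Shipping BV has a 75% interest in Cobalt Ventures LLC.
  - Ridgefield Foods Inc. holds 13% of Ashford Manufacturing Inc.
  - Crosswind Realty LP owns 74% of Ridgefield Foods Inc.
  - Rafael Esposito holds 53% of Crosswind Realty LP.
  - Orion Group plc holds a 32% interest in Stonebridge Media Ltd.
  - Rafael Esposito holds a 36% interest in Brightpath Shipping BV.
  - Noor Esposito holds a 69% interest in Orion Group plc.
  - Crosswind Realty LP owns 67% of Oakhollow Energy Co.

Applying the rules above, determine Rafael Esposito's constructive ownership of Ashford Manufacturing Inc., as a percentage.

27.5186%

By sibling attribution (R3), Rafael Esposito is treated as also owning Noor Esposito's interest in Orion Group plc, giving 31% + 69% = 100%.
Chain via Orion Group plc → Stonebridge Media Ltd (R1): 100% × 32% × 38% = 12.16% of Ashford Manufacturing Inc.
Chain via Brightpath Shipping BV → Cobalt Ventures LLC (R1): 36% × 75% × 38% = 10.26% of Ashford Manufacturing Inc.
Chain via Crosswind Realty LP → Ridgefield Foods Inc. (R1): 53% × 74% × 13% = 5.0986% of Ashford Manufacturing Inc.
Aggregating (R2): 12.16% + 10.26% + 5.0986% = 27.5186%.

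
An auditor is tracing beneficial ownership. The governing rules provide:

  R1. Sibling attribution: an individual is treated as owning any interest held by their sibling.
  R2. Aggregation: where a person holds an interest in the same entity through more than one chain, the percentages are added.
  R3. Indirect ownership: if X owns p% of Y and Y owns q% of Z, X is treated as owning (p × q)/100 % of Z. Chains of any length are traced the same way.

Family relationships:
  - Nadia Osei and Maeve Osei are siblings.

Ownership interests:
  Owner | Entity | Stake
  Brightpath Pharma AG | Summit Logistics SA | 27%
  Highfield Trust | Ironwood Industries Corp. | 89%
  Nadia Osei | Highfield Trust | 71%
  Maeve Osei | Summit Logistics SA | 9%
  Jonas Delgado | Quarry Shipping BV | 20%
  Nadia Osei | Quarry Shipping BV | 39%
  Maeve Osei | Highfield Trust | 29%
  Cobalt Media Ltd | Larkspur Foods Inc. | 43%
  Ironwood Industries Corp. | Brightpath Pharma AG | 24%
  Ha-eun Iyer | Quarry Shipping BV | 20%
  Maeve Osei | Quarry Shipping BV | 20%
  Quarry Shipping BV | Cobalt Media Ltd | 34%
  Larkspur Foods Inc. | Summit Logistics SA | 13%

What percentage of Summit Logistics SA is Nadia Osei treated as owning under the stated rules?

15.888554%

By sibling attribution (R1), Nadia Osei is treated as also owning Maeve Osei's interest in Highfield Trust, giving 71% + 29% = 100%.
By sibling attribution (R1), Nadia Osei is treated as also owning Maeve Osei's interest in Quarry Shipping BV, giving 39% + 20% = 59%.
By sibling attribution (R1), Nadia Osei is treated as owning Maeve Osei's 9% interest in Summit Logistics SA.
Chain via Highfield Trust → Ironwood Industries Corp. → Brightpath Pharma AG (R3): 100% × 89% × 24% × 27% = 5.7672% of Summit Logistics SA.
Chain via Quarry Shipping BV → Cobalt Media Ltd → Larkspur Foods Inc. (R3): 59% × 34% × 43% × 13% = 1.121354% of Summit Logistics SA.
Direct interest in Summit Logistics SA: 9%.
Aggregating (R2): 5.7672% + 1.121354% + 9% = 15.888554%.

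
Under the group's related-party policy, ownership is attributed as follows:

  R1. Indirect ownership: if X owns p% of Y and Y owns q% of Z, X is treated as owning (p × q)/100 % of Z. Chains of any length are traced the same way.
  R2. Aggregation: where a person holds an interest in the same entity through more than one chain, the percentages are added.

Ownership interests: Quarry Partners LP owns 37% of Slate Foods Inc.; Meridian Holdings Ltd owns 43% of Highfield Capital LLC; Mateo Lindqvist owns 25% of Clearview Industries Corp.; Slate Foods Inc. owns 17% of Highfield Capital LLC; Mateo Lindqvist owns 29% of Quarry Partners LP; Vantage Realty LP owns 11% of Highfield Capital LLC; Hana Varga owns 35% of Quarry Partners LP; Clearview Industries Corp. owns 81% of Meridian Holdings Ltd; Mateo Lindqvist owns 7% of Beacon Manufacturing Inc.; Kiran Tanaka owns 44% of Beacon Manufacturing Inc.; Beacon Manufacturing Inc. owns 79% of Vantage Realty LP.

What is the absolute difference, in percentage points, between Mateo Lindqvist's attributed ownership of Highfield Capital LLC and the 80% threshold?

68.8601

Chain via Clearview Industries Corp. → Meridian Holdings Ltd (R1): 25% × 81% × 43% = 8.7075% of Highfield Capital LLC.
Chain via Beacon Manufacturing Inc. → Vantage Realty LP (R1): 7% × 79% × 11% = 0.6083% of Highfield Capital LLC.
Chain via Quarry Partners LP → Slate Foods Inc. (R1): 29% × 37% × 17% = 1.8241% of Highfield Capital LLC.
Aggregating (R2): 8.7075% + 0.6083% + 1.8241% = 11.1399%.
11.1399% falls short of the 80% threshold by 68.8601 percentage points.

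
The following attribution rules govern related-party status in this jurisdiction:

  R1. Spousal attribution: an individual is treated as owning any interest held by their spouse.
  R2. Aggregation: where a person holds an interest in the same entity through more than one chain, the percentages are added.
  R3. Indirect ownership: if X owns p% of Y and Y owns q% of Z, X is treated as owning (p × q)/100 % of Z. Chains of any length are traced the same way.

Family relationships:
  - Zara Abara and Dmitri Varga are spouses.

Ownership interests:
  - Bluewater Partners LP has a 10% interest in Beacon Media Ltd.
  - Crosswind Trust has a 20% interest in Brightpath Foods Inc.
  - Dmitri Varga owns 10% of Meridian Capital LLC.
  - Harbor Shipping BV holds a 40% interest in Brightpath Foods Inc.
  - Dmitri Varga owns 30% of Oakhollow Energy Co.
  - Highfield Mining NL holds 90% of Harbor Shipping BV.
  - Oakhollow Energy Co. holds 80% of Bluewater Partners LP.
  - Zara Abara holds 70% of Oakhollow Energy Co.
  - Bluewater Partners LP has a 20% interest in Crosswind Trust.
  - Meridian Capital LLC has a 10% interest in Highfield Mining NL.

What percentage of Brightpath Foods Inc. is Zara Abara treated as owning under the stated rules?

By spousal attribution (R1), Zara Abara is treated as also owning Dmitri Varga's interest in Oakhollow Energy Co, giving 70% + 30% = 100%.
By spousal attribution (R1), Zara Abara is treated as owning Dmitri Varga's 10% interest in Meridian Capital LLC.
Chain via Oakhollow Energy Co. → Bluewater Partners LP → Crosswind Trust (R3): 100% × 80% × 20% × 20% = 3.2% of Brightpath Foods Inc.
Chain via Meridian Capital LLC → Highfield Mining NL → Harbor Shipping BV (R3): 10% × 10% × 90% × 40% = 0.36% of Brightpath Foods Inc.
Aggregating (R2): 3.2% + 0.36% = 3.56%.

3.56%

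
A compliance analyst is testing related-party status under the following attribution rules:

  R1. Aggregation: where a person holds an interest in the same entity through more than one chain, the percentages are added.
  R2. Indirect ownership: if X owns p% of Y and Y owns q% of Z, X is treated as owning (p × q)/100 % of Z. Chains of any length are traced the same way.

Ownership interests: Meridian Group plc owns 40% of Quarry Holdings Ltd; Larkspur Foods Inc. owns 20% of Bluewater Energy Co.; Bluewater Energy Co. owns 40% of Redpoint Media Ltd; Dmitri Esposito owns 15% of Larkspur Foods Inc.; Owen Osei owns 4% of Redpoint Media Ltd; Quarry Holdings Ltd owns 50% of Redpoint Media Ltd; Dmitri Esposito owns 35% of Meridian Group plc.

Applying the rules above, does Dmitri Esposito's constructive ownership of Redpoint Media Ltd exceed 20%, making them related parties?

No

Chain via Meridian Group plc → Quarry Holdings Ltd (R2): 35% × 40% × 50% = 7% of Redpoint Media Ltd.
Chain via Larkspur Foods Inc. → Bluewater Energy Co. (R2): 15% × 20% × 40% = 1.2% of Redpoint Media Ltd.
Aggregating (R1): 7% + 1.2% = 8.2%.
8.2% does not exceed the 20% threshold, so Dmitri is not a related party to Redpoint Media Ltd.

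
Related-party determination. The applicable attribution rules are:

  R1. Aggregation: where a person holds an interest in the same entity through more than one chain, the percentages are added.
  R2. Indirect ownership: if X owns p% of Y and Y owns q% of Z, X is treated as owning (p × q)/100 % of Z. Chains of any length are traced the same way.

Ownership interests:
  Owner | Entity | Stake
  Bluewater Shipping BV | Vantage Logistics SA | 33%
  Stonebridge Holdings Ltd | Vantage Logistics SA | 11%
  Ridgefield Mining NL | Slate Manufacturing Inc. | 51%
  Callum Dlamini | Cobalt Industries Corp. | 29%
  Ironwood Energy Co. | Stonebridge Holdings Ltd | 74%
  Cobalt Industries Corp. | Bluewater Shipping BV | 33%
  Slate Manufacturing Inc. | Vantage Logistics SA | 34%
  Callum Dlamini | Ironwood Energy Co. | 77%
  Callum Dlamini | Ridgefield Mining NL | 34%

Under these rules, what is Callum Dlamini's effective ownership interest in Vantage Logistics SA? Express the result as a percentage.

15.3215%

Chain via Cobalt Industries Corp. → Bluewater Shipping BV (R2): 29% × 33% × 33% = 3.1581% of Vantage Logistics SA.
Chain via Ironwood Energy Co. → Stonebridge Holdings Ltd (R2): 77% × 74% × 11% = 6.2678% of Vantage Logistics SA.
Chain via Ridgefield Mining NL → Slate Manufacturing Inc. (R2): 34% × 51% × 34% = 5.8956% of Vantage Logistics SA.
Aggregating (R1): 3.1581% + 6.2678% + 5.8956% = 15.3215%.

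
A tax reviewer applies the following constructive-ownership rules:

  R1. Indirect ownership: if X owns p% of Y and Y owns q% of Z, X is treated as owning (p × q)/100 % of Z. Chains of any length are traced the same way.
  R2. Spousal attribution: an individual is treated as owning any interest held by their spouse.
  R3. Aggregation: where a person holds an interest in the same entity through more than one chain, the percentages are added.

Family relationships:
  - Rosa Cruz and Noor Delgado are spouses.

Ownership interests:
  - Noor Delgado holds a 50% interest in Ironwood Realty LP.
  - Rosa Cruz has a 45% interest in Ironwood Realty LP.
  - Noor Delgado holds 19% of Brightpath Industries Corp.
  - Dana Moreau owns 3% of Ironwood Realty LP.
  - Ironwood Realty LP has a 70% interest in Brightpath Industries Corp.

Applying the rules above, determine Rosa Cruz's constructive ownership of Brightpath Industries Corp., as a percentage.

85.5%

By spousal attribution (R2), Rosa Cruz is treated as also owning Noor Delgado's interest in Ironwood Realty LP, giving 45% + 50% = 95%.
By spousal attribution (R2), Rosa Cruz is treated as owning Noor Delgado's 19% interest in Brightpath Industries Corp.
Chain via Ironwood Realty LP (R1): 95% × 70% = 66.5% of Brightpath Industries Corp.
Direct interest in Brightpath Industries Corp: 19%.
Aggregating (R3): 66.5% + 19% = 85.5%.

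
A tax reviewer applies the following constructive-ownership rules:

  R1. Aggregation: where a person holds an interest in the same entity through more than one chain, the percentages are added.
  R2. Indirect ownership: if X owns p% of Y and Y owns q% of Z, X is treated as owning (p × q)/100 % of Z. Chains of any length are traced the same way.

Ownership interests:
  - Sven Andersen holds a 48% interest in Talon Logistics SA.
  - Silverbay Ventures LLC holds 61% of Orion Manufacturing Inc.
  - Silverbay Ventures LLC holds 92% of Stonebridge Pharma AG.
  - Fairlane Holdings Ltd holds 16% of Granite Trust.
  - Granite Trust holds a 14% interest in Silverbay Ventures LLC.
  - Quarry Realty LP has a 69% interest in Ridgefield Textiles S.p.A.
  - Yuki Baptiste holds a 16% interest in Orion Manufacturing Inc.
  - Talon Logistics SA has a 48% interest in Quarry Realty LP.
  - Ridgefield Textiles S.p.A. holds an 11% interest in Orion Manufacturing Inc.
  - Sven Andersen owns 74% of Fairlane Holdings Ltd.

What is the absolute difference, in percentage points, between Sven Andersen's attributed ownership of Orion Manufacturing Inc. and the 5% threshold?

Chain via Fairlane Holdings Ltd → Granite Trust → Silverbay Ventures LLC (R2): 74% × 16% × 14% × 61% = 1.011136% of Orion Manufacturing Inc.
Chain via Talon Logistics SA → Quarry Realty LP → Ridgefield Textiles S.p.A. (R2): 48% × 48% × 69% × 11% = 1.748736% of Orion Manufacturing Inc.
Aggregating (R1): 1.011136% + 1.748736% = 2.759872%.
2.759872% falls short of the 5% threshold by 2.240128 percentage points.

2.240128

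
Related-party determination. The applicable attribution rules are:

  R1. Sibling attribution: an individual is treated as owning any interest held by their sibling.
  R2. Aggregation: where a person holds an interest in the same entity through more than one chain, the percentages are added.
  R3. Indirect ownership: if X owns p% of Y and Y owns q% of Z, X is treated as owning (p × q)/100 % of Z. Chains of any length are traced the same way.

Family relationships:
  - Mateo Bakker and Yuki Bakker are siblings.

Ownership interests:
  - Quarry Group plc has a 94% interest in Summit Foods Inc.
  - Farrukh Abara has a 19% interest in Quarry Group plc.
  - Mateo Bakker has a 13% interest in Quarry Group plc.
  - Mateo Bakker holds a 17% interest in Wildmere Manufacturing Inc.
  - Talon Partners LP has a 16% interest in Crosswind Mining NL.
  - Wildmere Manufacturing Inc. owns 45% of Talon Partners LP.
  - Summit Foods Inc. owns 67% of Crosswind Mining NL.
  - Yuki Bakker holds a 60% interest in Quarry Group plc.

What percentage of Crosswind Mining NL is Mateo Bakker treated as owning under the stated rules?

47.1994%

By sibling attribution (R1), Mateo Bakker is treated as also owning Yuki Bakker's interest in Quarry Group plc, giving 13% + 60% = 73%.
Chain via Quarry Group plc → Summit Foods Inc. (R3): 73% × 94% × 67% = 45.9754% of Crosswind Mining NL.
Chain via Wildmere Manufacturing Inc. → Talon Partners LP (R3): 17% × 45% × 16% = 1.224% of Crosswind Mining NL.
Aggregating (R2): 45.9754% + 1.224% = 47.1994%.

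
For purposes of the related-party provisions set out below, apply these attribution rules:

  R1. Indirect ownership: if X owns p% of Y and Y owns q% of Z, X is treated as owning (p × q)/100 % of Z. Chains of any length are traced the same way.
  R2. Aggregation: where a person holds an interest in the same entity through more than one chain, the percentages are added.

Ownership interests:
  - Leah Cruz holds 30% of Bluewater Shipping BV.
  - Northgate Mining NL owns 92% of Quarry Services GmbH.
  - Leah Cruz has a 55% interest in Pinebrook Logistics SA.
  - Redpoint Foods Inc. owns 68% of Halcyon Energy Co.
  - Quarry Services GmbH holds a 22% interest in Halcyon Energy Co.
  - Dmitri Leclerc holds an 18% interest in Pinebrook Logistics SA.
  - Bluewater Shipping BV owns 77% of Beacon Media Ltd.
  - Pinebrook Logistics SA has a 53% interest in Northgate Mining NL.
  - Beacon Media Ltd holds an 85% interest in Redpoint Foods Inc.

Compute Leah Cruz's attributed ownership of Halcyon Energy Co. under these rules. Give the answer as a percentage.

Chain via Pinebrook Logistics SA → Northgate Mining NL → Quarry Services GmbH (R1): 55% × 53% × 92% × 22% = 5.89996% of Halcyon Energy Co.
Chain via Bluewater Shipping BV → Beacon Media Ltd → Redpoint Foods Inc. (R1): 30% × 77% × 85% × 68% = 13.3518% of Halcyon Energy Co.
Aggregating (R2): 5.89996% + 13.3518% = 19.25176%.

19.25176%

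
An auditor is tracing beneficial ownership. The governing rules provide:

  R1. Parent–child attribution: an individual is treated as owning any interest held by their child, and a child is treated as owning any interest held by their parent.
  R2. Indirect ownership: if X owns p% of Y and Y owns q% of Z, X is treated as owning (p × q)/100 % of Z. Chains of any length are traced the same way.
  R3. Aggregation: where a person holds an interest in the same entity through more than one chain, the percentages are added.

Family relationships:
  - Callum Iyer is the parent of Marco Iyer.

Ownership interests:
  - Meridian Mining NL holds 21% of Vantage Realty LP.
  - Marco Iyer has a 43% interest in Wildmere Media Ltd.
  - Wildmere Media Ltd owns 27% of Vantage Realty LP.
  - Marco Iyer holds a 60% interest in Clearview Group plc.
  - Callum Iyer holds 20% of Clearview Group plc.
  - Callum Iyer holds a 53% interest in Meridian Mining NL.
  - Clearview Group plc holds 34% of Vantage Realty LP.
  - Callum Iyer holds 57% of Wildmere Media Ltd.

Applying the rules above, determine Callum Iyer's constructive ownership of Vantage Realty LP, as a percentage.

By parent–child attribution (R1), Callum Iyer is treated as also owning Marco Iyer's interest in Wildmere Media Ltd, giving 57% + 43% = 100%.
By parent–child attribution (R1), Callum Iyer is treated as also owning Marco Iyer's interest in Clearview Group plc, giving 20% + 60% = 80%.
Chain via Meridian Mining NL (R2): 53% × 21% = 11.13% of Vantage Realty LP.
Chain via Wildmere Media Ltd (R2): 100% × 27% = 27% of Vantage Realty LP.
Chain via Clearview Group plc (R2): 80% × 34% = 27.2% of Vantage Realty LP.
Aggregating (R3): 11.13% + 27% + 27.2% = 65.33%.

65.33%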